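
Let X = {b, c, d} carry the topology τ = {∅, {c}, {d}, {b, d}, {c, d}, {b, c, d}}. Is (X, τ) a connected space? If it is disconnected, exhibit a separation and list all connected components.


(X, τ) is disconnected; components = [{c}, {b, d}].

Find clopen sets (U ∈ τ with X ∖ U ∈ τ):
  U = ∅, X ∖ U = {b, c, d} — both open, so U is clopen.
  U = {c}, X ∖ U = {b, d} — both open, so U is clopen.
  U = {b, d}, X ∖ U = {c} — both open, so U is clopen.
  U = {b, c, d}, X ∖ U = ∅ — both open, so U is clopen.
Nontrivial clopen(s) exist: e.g. {c}. So (X, τ) is disconnected.
Compute connected components by grouping points that agree on all clopens:
  component: {c}
  component: {b, d}


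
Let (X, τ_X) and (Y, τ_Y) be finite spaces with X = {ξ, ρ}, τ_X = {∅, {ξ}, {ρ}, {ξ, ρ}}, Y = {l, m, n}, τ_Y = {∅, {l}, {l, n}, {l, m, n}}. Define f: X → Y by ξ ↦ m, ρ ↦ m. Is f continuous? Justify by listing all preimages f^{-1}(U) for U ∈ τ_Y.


f IS continuous.

Compute f^{-1}(U) for each U ∈ τ_Y:
  U = ∅: f^{-1}(U) = ∅ ∈ τ_X ✓.
  U = {l}: f^{-1}(U) = ∅ ∈ τ_X ✓.
  U = {l, n}: f^{-1}(U) = ∅ ∈ τ_X ✓.
  U = {l, m, n}: f^{-1}(U) = {ξ, ρ} ∈ τ_X ✓.
Every preimage lies in τ_X, so f IS continuous.


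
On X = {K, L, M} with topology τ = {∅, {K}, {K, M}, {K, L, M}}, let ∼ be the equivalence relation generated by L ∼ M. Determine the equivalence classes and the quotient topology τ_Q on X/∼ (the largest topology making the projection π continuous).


X/∼ = {[K], [L=M]}; |τ_Q| = 3.

Equivalence classes: [K], [L=M].
Quotient map π: X → X/∼ sends K ↦ [K], L ↦ [L=M], M ↦ [L=M].
For each subset V ⊆ X/∼, compute π^{-1}(V) ⊆ X and check whether π^{-1}(V) ∈ τ. V is open in τ_Q iff π^{-1}(V) ∈ τ.
  V = {}: π^{-1}(V) = ∅ ∈ τ ✓.
  V = {[K]}: π^{-1}(V) = {K} ∈ τ ✓.
  V = {[L=M]}: π^{-1}(V) = {L, M} ∉ τ ✗.
  V = {[K], [L=M]}: π^{-1}(V) = {K, L, M} ∈ τ ✓.
Open sets in the quotient: τ_Q = {{}, {[K]}, {[K], [L=M]}} (3 elements).


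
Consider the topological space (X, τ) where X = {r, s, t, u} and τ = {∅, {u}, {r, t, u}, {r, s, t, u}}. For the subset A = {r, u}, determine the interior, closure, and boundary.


int(A) = {u}, cl(A) = {r, s, t, u}, ∂A = {r, s, t}.

Closed sets in (X, τ) are complements of opens:
  closed(X, τ) = {∅, {s}, {r, s, t}, {r, s, t, u}}.
int(A) = ⋃ {U ∈ τ : U ⊆ A}. Opens contained in A: ∅, {u}.
Taking the union of these: int(A) = {u}.
cl(A) = ⋂ {C closed : A ⊆ C}. Closed sets containing A: {r, s, t, u}.
Intersecting these: cl(A) = {r, s, t, u}.
∂A = cl(A) ∖ int(A) = {r, s, t, u} ∖ {u} = {r, s, t}.


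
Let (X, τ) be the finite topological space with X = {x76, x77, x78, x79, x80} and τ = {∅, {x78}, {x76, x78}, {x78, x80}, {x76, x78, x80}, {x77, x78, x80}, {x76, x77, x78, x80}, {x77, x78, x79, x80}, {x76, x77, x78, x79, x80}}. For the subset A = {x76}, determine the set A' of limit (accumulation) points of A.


A' = ∅

For each x ∈ X, list the open sets U ∈ τ with x ∈ U, then check whether U ∩ (A ∖ {x}) ≠ ∅ for every such U.
  x = x76: open {x76, x78} ∋ x has {x76, x78} ∩ (A ∖ {x76}) = ∅, so x is NOT a limit point.
  x = x77: open {x77, x78, x80} ∋ x has {x77, x78, x80} ∩ (A ∖ {x77}) = ∅, so x is NOT a limit point.
  x = x78: open {x78} ∋ x has {x78} ∩ (A ∖ {x78}) = ∅, so x is NOT a limit point.
  x = x79: open {x77, x78, x79, x80} ∋ x has {x77, x78, x79, x80} ∩ (A ∖ {x79}) = ∅, so x is NOT a limit point.
  x = x80: open {x78, x80} ∋ x has {x78, x80} ∩ (A ∖ {x80}) = ∅, so x is NOT a limit point.
Collecting: A' = ∅.


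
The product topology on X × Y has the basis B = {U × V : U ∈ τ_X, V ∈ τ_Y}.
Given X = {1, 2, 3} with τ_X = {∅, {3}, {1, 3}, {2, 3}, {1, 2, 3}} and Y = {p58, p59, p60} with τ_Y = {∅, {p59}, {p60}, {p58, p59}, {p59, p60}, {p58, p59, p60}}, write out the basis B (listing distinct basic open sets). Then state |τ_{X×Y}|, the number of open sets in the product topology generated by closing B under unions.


Basis B = {∅ × ∅, {3} × {p59}, {3} × {p60}, {1, 3} × {p59}, {1, 3} × {p60}, {2, 3} × {p59}, {2, 3} × {p60}, {3} × {p58, p59}, {3} × {p59, p60}, {1, 2, 3} × {p59}, {1, 2, 3} × {p60}, {3} × {p58, p59, p60}, {1, 3} × {p58, p59}, {1, 3} × {p59, p60}, {2, 3} × {p58, p59}, {2, 3} × {p59, p60}, {1, 3} × {p58, p59, p60}, {1, 2, 3} × {p58, p59}, {1, 2, 3} × {p59, p60}, {2, 3} × {p58, p59, p60}, {1, 2, 3} × {p58, p59, p60}}; |τ_{X×Y}| = 70.

Enumerate products U × V with U ∈ τ_X, V ∈ τ_Y (deduplicated):
  ∅ × ∅ = {} (∅)
  {3} × {p59} = {(3,p59)}
  {3} × {p60} = {(3,p60)}
  {1, 3} × {p59} = {(1,p59), (3,p59)}
  {1, 3} × {p60} = {(1,p60), (3,p60)}
  {2, 3} × {p59} = {(2,p59), (3,p59)}
  {2, 3} × {p60} = {(2,p60), (3,p60)}
  {3} × {p58, p59} = {(3,p58), (3,p59)}
  {3} × {p59, p60} = {(3,p59), (3,p60)}
  {1, 2, 3} × {p59} = {(1,p59), (2,p59), (3,p59)}
  {1, 2, 3} × {p60} = {(1,p60), (2,p60), (3,p60)}
  {3} × {p58, p59, p60} = {(3,p58), (3,p59), (3,p60)}
  {1, 3} × {p58, p59} = {(1,p58), (1,p59), (3,p58), (3,p59)}
  {1, 3} × {p59, p60} = {(1,p59), (1,p60), (3,p59), (3,p60)}
  {2, 3} × {p58, p59} = {(2,p58), (2,p59), (3,p58), (3,p59)}
  {2, 3} × {p59, p60} = {(2,p59), (2,p60), (3,p59), (3,p60)}
  {1, 3} × {p58, p59, p60} = {(1,p58), (1,p59), (1,p60), (3,p58), (3,p59), (3,p60)}
  {1, 2, 3} × {p58, p59} = {(1,p58), (1,p59), (2,p58), (2,p59), (3,p58), (3,p59)}
  {1, 2, 3} × {p59, p60} = {(1,p59), (1,p60), (2,p59), (2,p60), (3,p59), (3,p60)}
  {2, 3} × {p58, p59, p60} = {(2,p58), (2,p59), (2,p60), (3,p58), (3,p59), (3,p60)}
  {1, 2, 3} × {p58, p59, p60} = {(1,p58), (1,p59), (1,p60), (2,p58), (2,p59), (2,p60), (3,p58), (3,p59), (3,p60)}
These 21 distinct sets form the basis B.
Close under arbitrary unions to get τ_{X×Y}; counting gives |τ_{X×Y}| = 70.


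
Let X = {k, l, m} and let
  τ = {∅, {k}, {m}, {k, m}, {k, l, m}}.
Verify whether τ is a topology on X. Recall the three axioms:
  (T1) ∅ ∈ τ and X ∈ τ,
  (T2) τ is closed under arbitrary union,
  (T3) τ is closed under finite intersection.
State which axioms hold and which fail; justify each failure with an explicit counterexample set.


τ IS a topology on X.

Axiom (T1): ∅ ∈ τ? Yes; X ∈ τ? Yes.
Axiom (T2/T3): check pairwise unions and intersections of members of τ.
All pairwise intersections and unions checked — each lies in τ. Therefore τ satisfies (T1), (T2), (T3): it IS a topology on X.


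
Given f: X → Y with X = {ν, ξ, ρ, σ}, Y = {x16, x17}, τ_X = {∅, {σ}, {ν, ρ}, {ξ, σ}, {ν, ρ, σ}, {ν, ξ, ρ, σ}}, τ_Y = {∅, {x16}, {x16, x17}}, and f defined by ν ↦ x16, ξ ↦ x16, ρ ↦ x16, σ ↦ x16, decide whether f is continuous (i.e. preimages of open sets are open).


f IS continuous.

Compute f^{-1}(U) for each U ∈ τ_Y:
  U = ∅: f^{-1}(U) = ∅ ∈ τ_X ✓.
  U = {x16}: f^{-1}(U) = {ν, ξ, ρ, σ} ∈ τ_X ✓.
  U = {x16, x17}: f^{-1}(U) = {ν, ξ, ρ, σ} ∈ τ_X ✓.
Every preimage lies in τ_X, so f IS continuous.


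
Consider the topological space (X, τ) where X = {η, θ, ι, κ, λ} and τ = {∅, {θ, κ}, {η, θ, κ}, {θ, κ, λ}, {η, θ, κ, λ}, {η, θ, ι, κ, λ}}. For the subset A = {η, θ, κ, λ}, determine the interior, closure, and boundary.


int(A) = {η, θ, κ, λ}, cl(A) = {η, θ, ι, κ, λ}, ∂A = {ι}.

Closed sets in (X, τ) are complements of opens:
  closed(X, τ) = {∅, {ι}, {η, ι}, {ι, λ}, {η, ι, λ}, {η, θ, ι, κ, λ}}.
int(A) = ⋃ {U ∈ τ : U ⊆ A}. Opens contained in A: ∅, {θ, κ}, {η, θ, κ}, {θ, κ, λ}, {η, θ, κ, λ}.
Taking the union of these: int(A) = {η, θ, κ, λ}.
cl(A) = ⋂ {C closed : A ⊆ C}. Closed sets containing A: {η, θ, ι, κ, λ}.
Intersecting these: cl(A) = {η, θ, ι, κ, λ}.
∂A = cl(A) ∖ int(A) = {η, θ, ι, κ, λ} ∖ {η, θ, κ, λ} = {ι}.


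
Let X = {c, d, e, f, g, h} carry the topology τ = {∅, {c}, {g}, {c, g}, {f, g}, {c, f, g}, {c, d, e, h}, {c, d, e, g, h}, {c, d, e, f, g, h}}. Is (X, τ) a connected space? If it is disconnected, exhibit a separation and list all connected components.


(X, τ) is disconnected; components = [{f, g}, {c, d, e, h}].

Find clopen sets (U ∈ τ with X ∖ U ∈ τ):
  U = ∅, X ∖ U = {c, d, e, f, g, h} — both open, so U is clopen.
  U = {f, g}, X ∖ U = {c, d, e, h} — both open, so U is clopen.
  U = {c, d, e, h}, X ∖ U = {f, g} — both open, so U is clopen.
  U = {c, d, e, f, g, h}, X ∖ U = ∅ — both open, so U is clopen.
Nontrivial clopen(s) exist: e.g. {c, d, e, h}. So (X, τ) is disconnected.
Compute connected components by grouping points that agree on all clopens:
  component: {f, g}
  component: {c, d, e, h}


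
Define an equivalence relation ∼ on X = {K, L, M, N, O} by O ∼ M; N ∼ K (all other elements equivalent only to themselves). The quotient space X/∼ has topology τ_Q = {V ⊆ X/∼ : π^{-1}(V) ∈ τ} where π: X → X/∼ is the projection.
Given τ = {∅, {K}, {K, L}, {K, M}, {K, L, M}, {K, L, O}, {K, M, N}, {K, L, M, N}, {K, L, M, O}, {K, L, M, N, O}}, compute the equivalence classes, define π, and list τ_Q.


X/∼ = {[K=N], [L], [M=O]}; |τ_Q| = 2.

Equivalence classes: [K=N], [L], [M=O].
Quotient map π: X → X/∼ sends K ↦ [K=N], L ↦ [L], M ↦ [M=O], N ↦ [K=N], O ↦ [M=O].
For each subset V ⊆ X/∼, compute π^{-1}(V) ⊆ X and check whether π^{-1}(V) ∈ τ. V is open in τ_Q iff π^{-1}(V) ∈ τ.
  V = {}: π^{-1}(V) = ∅ ∈ τ ✓.
  V = {[K=N]}: π^{-1}(V) = {K, N} ∉ τ ✗.
  V = {[L]}: π^{-1}(V) = {L} ∉ τ ✗.
  V = {[K=N], [L]}: π^{-1}(V) = {K, L, N} ∉ τ ✗.
  V = {[M=O]}: π^{-1}(V) = {M, O} ∉ τ ✗.
  V = {[K=N], [M=O]}: π^{-1}(V) = {K, M, N, O} ∉ τ ✗.
  V = {[L], [M=O]}: π^{-1}(V) = {L, M, O} ∉ τ ✗.
  V = {[K=N], [L], [M=O]}: π^{-1}(V) = {K, L, M, N, O} ∈ τ ✓.
Open sets in the quotient: τ_Q = {{}, {[K=N], [L], [M=O]}} (2 elements).


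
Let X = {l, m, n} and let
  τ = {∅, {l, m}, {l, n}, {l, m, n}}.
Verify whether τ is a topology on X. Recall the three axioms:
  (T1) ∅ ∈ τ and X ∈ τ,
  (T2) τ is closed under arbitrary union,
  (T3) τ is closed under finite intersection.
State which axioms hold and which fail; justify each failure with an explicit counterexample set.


τ is NOT a topology on X.

Axiom (T1): ∅ ∈ τ? Yes; X ∈ τ? Yes.
Axiom (T2/T3): check pairwise unions and intersections of members of τ.
Counterexample for (T3): {l, m} ∩ {l, n} = {l} ∉ τ. Therefore τ is NOT a topology.


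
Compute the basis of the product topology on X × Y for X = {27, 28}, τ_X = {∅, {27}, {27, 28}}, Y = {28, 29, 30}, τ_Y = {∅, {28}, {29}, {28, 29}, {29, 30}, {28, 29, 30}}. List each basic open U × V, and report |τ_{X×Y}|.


Basis B = {∅ × ∅, {27} × {28}, {27} × {29}, {27} × {28, 29}, {27, 28} × {28}, {27} × {29, 30}, {27, 28} × {29}, {27} × {28, 29, 30}, {27, 28} × {28, 29}, {27, 28} × {29, 30}, {27, 28} × {28, 29, 30}}; |τ_{X×Y}| = 18.

Enumerate products U × V with U ∈ τ_X, V ∈ τ_Y (deduplicated):
  ∅ × ∅ = {} (∅)
  {27} × {28} = {(27,28)}
  {27} × {29} = {(27,29)}
  {27} × {28, 29} = {(27,28), (27,29)}
  {27, 28} × {28} = {(27,28), (28,28)}
  {27} × {29, 30} = {(27,29), (27,30)}
  {27, 28} × {29} = {(27,29), (28,29)}
  {27} × {28, 29, 30} = {(27,28), (27,29), (27,30)}
  {27, 28} × {28, 29} = {(27,28), (27,29), (28,28), (28,29)}
  {27, 28} × {29, 30} = {(27,29), (27,30), (28,29), (28,30)}
  {27, 28} × {28, 29, 30} = {(27,28), (27,29), (27,30), (28,28), (28,29), (28,30)}
These 11 distinct sets form the basis B.
Close under arbitrary unions to get τ_{X×Y}; counting gives |τ_{X×Y}| = 18.


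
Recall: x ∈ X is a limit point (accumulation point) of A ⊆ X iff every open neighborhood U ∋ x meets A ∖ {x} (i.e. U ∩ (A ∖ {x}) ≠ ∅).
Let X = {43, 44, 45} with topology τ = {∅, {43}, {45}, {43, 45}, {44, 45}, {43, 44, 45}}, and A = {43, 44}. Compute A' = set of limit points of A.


A' = ∅

For each x ∈ X, list the open sets U ∈ τ with x ∈ U, then check whether U ∩ (A ∖ {x}) ≠ ∅ for every such U.
  x = 43: open {43} ∋ x has {43} ∩ (A ∖ {43}) = ∅, so x is NOT a limit point.
  x = 44: open {44, 45} ∋ x has {44, 45} ∩ (A ∖ {44}) = ∅, so x is NOT a limit point.
  x = 45: open {45} ∋ x has {45} ∩ (A ∖ {45}) = ∅, so x is NOT a limit point.
Collecting: A' = ∅.


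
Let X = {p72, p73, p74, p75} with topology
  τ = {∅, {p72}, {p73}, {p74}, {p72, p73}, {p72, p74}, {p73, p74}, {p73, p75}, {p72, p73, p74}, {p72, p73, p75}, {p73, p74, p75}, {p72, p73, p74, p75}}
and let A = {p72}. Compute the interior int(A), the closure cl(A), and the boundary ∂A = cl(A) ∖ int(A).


int(A) = {p72}, cl(A) = {p72}, ∂A = ∅.

Closed sets in (X, τ) are complements of opens:
  closed(X, τ) = {∅, {p72}, {p74}, {p75}, {p72, p74}, {p72, p75}, {p73, p75}, {p74, p75}, {p72, p73, p75}, {p72, p74, p75}, {p73, p74, p75}, {p72, p73, p74, p75}}.
int(A) = ⋃ {U ∈ τ : U ⊆ A}. Opens contained in A: ∅, {p72}.
Taking the union of these: int(A) = {p72}.
cl(A) = ⋂ {C closed : A ⊆ C}. Closed sets containing A: {p72}, {p72, p74}, {p72, p75}, {p72, p73, p75}, {p72, p74, p75}, {p72, p73, p74, p75}.
Intersecting these: cl(A) = {p72}.
∂A = cl(A) ∖ int(A) = {p72} ∖ {p72} = ∅.


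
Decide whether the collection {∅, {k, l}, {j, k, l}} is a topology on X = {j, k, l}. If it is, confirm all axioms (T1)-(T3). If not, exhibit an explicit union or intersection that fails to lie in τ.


τ IS a topology on X.

Axiom (T1): ∅ ∈ τ? Yes; X ∈ τ? Yes.
Axiom (T2/T3): check pairwise unions and intersections of members of τ.
All pairwise intersections and unions checked — each lies in τ. Therefore τ satisfies (T1), (T2), (T3): it IS a topology on X.


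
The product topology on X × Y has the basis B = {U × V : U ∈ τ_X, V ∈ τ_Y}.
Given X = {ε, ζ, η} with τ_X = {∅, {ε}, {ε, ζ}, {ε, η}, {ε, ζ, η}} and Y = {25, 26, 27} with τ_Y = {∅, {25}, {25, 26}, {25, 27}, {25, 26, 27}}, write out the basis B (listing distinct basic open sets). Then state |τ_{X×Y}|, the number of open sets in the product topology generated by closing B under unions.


Basis B = {∅ × ∅, {ε} × {25}, {ε} × {25, 26}, {ε} × {25, 27}, {ε, ζ} × {25}, {ε, η} × {25}, {ε} × {25, 26, 27}, {ε, ζ, η} × {25}, {ε, ζ} × {25, 26}, {ε, η} × {25, 26}, {ε, ζ} × {25, 27}, {ε, η} × {25, 27}, {ε, ζ} × {25, 26, 27}, {ε, η} × {25, 26, 27}, {ε, ζ, η} × {25, 26}, {ε, ζ, η} × {25, 27}, {ε, ζ, η} × {25, 26, 27}}; |τ_{X×Y}| = 48.

Enumerate products U × V with U ∈ τ_X, V ∈ τ_Y (deduplicated):
  ∅ × ∅ = {} (∅)
  {ε} × {25} = {(ε,25)}
  {ε} × {25, 26} = {(ε,25), (ε,26)}
  {ε} × {25, 27} = {(ε,25), (ε,27)}
  {ε, ζ} × {25} = {(ε,25), (ζ,25)}
  {ε, η} × {25} = {(ε,25), (η,25)}
  {ε} × {25, 26, 27} = {(ε,25), (ε,26), (ε,27)}
  {ε, ζ, η} × {25} = {(ε,25), (ζ,25), (η,25)}
  {ε, ζ} × {25, 26} = {(ε,25), (ε,26), (ζ,25), (ζ,26)}
  {ε, η} × {25, 26} = {(ε,25), (ε,26), (η,25), (η,26)}
  {ε, ζ} × {25, 27} = {(ε,25), (ε,27), (ζ,25), (ζ,27)}
  {ε, η} × {25, 27} = {(ε,25), (ε,27), (η,25), (η,27)}
  {ε, ζ} × {25, 26, 27} = {(ε,25), (ε,26), (ε,27), (ζ,25), (ζ,26), (ζ,27)}
  {ε, η} × {25, 26, 27} = {(ε,25), (ε,26), (ε,27), (η,25), (η,26), (η,27)}
  {ε, ζ, η} × {25, 26} = {(ε,25), (ε,26), (ζ,25), (ζ,26), (η,25), (η,26)}
  {ε, ζ, η} × {25, 27} = {(ε,25), (ε,27), (ζ,25), (ζ,27), (η,25), (η,27)}
  {ε, ζ, η} × {25, 26, 27} = {(ε,25), (ε,26), (ε,27), (ζ,25), (ζ,26), (ζ,27), (η,25), (η,26), (η,27)}
These 17 distinct sets form the basis B.
Close under arbitrary unions to get τ_{X×Y}; counting gives |τ_{X×Y}| = 48.


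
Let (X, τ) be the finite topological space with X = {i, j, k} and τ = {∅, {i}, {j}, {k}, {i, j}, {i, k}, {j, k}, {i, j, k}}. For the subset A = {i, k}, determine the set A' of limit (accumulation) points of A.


A' = ∅

For each x ∈ X, list the open sets U ∈ τ with x ∈ U, then check whether U ∩ (A ∖ {x}) ≠ ∅ for every such U.
  x = i: open {i} ∋ x has {i} ∩ (A ∖ {i}) = ∅, so x is NOT a limit point.
  x = j: open {j} ∋ x has {j} ∩ (A ∖ {j}) = ∅, so x is NOT a limit point.
  x = k: open {k} ∋ x has {k} ∩ (A ∖ {k}) = ∅, so x is NOT a limit point.
Collecting: A' = ∅.


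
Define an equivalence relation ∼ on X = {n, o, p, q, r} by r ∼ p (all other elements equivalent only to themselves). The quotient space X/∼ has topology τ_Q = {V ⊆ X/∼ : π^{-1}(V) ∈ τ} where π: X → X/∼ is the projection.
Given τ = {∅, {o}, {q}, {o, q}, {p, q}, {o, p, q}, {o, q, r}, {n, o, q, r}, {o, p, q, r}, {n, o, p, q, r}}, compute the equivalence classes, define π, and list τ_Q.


X/∼ = {[n], [o], [p=r], [q]}; |τ_Q| = 6.

Equivalence classes: [n], [o], [p=r], [q].
Quotient map π: X → X/∼ sends n ↦ [n], o ↦ [o], p ↦ [p=r], q ↦ [q], r ↦ [p=r].
For each subset V ⊆ X/∼, compute π^{-1}(V) ⊆ X and check whether π^{-1}(V) ∈ τ. V is open in τ_Q iff π^{-1}(V) ∈ τ.
  V = {}: π^{-1}(V) = ∅ ∈ τ ✓.
  V = {[n]}: π^{-1}(V) = {n} ∉ τ ✗.
  V = {[o]}: π^{-1}(V) = {o} ∈ τ ✓.
  V = {[n], [o]}: π^{-1}(V) = {n, o} ∉ τ ✗.
  V = {[p=r]}: π^{-1}(V) = {p, r} ∉ τ ✗.
  V = {[n], [p=r]}: π^{-1}(V) = {n, p, r} ∉ τ ✗.
  V = {[o], [p=r]}: π^{-1}(V) = {o, p, r} ∉ τ ✗.
  V = {[n], [o], [p=r]}: π^{-1}(V) = {n, o, p, r} ∉ τ ✗.
  V = {[q]}: π^{-1}(V) = {q} ∈ τ ✓.
  V = {[n], [q]}: π^{-1}(V) = {n, q} ∉ τ ✗.
  V = {[o], [q]}: π^{-1}(V) = {o, q} ∈ τ ✓.
  V = {[n], [o], [q]}: π^{-1}(V) = {n, o, q} ∉ τ ✗.
  V = {[p=r], [q]}: π^{-1}(V) = {p, q, r} ∉ τ ✗.
  V = {[n], [p=r], [q]}: π^{-1}(V) = {n, p, q, r} ∉ τ ✗.
  V = {[o], [p=r], [q]}: π^{-1}(V) = {o, p, q, r} ∈ τ ✓.
  V = {[n], [o], [p=r], [q]}: π^{-1}(V) = {n, o, p, q, r} ∈ τ ✓.
Open sets in the quotient: τ_Q = {{}, {[o]}, {[q]}, {[o], [q]}, {[o], [p=r], [q]}, {[n], [o], [p=r], [q]}} (6 elements).


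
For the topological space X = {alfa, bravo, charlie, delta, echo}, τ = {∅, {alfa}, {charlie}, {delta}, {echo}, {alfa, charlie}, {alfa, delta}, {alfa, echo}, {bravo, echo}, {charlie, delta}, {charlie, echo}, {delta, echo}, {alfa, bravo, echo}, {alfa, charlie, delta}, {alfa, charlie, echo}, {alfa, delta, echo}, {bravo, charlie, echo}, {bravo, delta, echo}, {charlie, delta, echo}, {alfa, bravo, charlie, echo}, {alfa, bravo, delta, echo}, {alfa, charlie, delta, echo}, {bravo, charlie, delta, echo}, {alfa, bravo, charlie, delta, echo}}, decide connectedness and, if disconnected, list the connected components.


(X, τ) is disconnected; components = [{alfa}, {charlie}, {delta}, {bravo, echo}].

Find clopen sets (U ∈ τ with X ∖ U ∈ τ):
  U = ∅, X ∖ U = {alfa, bravo, charlie, delta, echo} — both open, so U is clopen.
  U = {alfa}, X ∖ U = {bravo, charlie, delta, echo} — both open, so U is clopen.
  U = {charlie}, X ∖ U = {alfa, bravo, delta, echo} — both open, so U is clopen.
  U = {delta}, X ∖ U = {alfa, bravo, charlie, echo} — both open, so U is clopen.
  U = {alfa, charlie}, X ∖ U = {bravo, delta, echo} — both open, so U is clopen.
  U = {alfa, delta}, X ∖ U = {bravo, charlie, echo} — both open, so U is clopen.
  U = {bravo, echo}, X ∖ U = {alfa, charlie, delta} — both open, so U is clopen.
  U = {charlie, delta}, X ∖ U = {alfa, bravo, echo} — both open, so U is clopen.
  U = {alfa, bravo, echo}, X ∖ U = {charlie, delta} — both open, so U is clopen.
  U = {alfa, charlie, delta}, X ∖ U = {bravo, echo} — both open, so U is clopen.
  U = {bravo, charlie, echo}, X ∖ U = {alfa, delta} — both open, so U is clopen.
  U = {bravo, delta, echo}, X ∖ U = {alfa, charlie} — both open, so U is clopen.
  U = {alfa, bravo, charlie, echo}, X ∖ U = {delta} — both open, so U is clopen.
  U = {alfa, bravo, delta, echo}, X ∖ U = {charlie} — both open, so U is clopen.
  U = {bravo, charlie, delta, echo}, X ∖ U = {alfa} — both open, so U is clopen.
  U = {alfa, bravo, charlie, delta, echo}, X ∖ U = ∅ — both open, so U is clopen.
Nontrivial clopen(s) exist: e.g. {bravo, echo}. So (X, τ) is disconnected.
Compute connected components by grouping points that agree on all clopens:
  component: {alfa}
  component: {charlie}
  component: {delta}
  component: {bravo, echo}


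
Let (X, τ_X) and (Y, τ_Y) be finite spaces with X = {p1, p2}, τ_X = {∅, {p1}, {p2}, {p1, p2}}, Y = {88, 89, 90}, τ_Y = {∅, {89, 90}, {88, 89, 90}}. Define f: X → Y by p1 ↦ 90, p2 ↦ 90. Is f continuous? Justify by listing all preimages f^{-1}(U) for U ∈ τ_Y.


f IS continuous.

Compute f^{-1}(U) for each U ∈ τ_Y:
  U = ∅: f^{-1}(U) = ∅ ∈ τ_X ✓.
  U = {89, 90}: f^{-1}(U) = {p1, p2} ∈ τ_X ✓.
  U = {88, 89, 90}: f^{-1}(U) = {p1, p2} ∈ τ_X ✓.
Every preimage lies in τ_X, so f IS continuous.


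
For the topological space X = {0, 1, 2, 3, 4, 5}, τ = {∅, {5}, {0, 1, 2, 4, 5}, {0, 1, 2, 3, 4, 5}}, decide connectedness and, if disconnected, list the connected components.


(X, τ) is connected.

Find clopen sets (U ∈ τ with X ∖ U ∈ τ):
  U = ∅, X ∖ U = {0, 1, 2, 3, 4, 5} — both open, so U is clopen.
  U = {0, 1, 2, 3, 4, 5}, X ∖ U = ∅ — both open, so U is clopen.
Only trivial clopens (∅ and X) exist, so (X, τ) is connected.
Compute connected components by grouping points that agree on all clopens:
  component: {0, 1, 2, 3, 4, 5}


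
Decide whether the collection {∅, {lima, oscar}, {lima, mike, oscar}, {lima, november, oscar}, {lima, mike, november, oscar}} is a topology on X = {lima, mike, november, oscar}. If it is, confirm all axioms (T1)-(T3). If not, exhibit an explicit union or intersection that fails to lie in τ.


τ IS a topology on X.

Axiom (T1): ∅ ∈ τ? Yes; X ∈ τ? Yes.
Axiom (T2/T3): check pairwise unions and intersections of members of τ.
All pairwise intersections and unions checked — each lies in τ. Therefore τ satisfies (T1), (T2), (T3): it IS a topology on X.


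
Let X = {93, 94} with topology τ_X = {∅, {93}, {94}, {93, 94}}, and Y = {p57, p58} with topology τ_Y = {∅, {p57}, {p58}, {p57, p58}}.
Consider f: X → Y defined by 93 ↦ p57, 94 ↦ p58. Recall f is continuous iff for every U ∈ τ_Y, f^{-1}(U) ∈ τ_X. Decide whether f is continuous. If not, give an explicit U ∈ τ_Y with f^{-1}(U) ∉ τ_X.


f IS continuous.

Compute f^{-1}(U) for each U ∈ τ_Y:
  U = ∅: f^{-1}(U) = ∅ ∈ τ_X ✓.
  U = {p57}: f^{-1}(U) = {93} ∈ τ_X ✓.
  U = {p58}: f^{-1}(U) = {94} ∈ τ_X ✓.
  U = {p57, p58}: f^{-1}(U) = {93, 94} ∈ τ_X ✓.
Every preimage lies in τ_X, so f IS continuous.


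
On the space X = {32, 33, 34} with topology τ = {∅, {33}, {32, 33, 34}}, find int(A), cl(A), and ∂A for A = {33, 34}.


int(A) = {33}, cl(A) = {32, 33, 34}, ∂A = {32, 34}.

Closed sets in (X, τ) are complements of opens:
  closed(X, τ) = {∅, {32, 34}, {32, 33, 34}}.
int(A) = ⋃ {U ∈ τ : U ⊆ A}. Opens contained in A: ∅, {33}.
Taking the union of these: int(A) = {33}.
cl(A) = ⋂ {C closed : A ⊆ C}. Closed sets containing A: {32, 33, 34}.
Intersecting these: cl(A) = {32, 33, 34}.
∂A = cl(A) ∖ int(A) = {32, 33, 34} ∖ {33} = {32, 34}.


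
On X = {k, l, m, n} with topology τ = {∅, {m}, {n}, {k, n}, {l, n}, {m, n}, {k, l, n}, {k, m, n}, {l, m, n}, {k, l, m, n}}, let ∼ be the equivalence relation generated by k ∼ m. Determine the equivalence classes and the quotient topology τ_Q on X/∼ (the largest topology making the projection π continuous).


X/∼ = {[k=m], [l], [n]}; |τ_Q| = 5.

Equivalence classes: [k=m], [l], [n].
Quotient map π: X → X/∼ sends k ↦ [k=m], l ↦ [l], m ↦ [k=m], n ↦ [n].
For each subset V ⊆ X/∼, compute π^{-1}(V) ⊆ X and check whether π^{-1}(V) ∈ τ. V is open in τ_Q iff π^{-1}(V) ∈ τ.
  V = {}: π^{-1}(V) = ∅ ∈ τ ✓.
  V = {[k=m]}: π^{-1}(V) = {k, m} ∉ τ ✗.
  V = {[l]}: π^{-1}(V) = {l} ∉ τ ✗.
  V = {[k=m], [l]}: π^{-1}(V) = {k, l, m} ∉ τ ✗.
  V = {[n]}: π^{-1}(V) = {n} ∈ τ ✓.
  V = {[k=m], [n]}: π^{-1}(V) = {k, m, n} ∈ τ ✓.
  V = {[l], [n]}: π^{-1}(V) = {l, n} ∈ τ ✓.
  V = {[k=m], [l], [n]}: π^{-1}(V) = {k, l, m, n} ∈ τ ✓.
Open sets in the quotient: τ_Q = {{}, {[n]}, {[k=m], [n]}, {[l], [n]}, {[k=m], [l], [n]}} (5 elements).


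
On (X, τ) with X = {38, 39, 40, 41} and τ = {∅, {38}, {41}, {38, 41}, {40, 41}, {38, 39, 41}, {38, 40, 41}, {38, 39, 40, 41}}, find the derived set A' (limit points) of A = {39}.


A' = ∅

For each x ∈ X, list the open sets U ∈ τ with x ∈ U, then check whether U ∩ (A ∖ {x}) ≠ ∅ for every such U.
  x = 38: open {38} ∋ x has {38} ∩ (A ∖ {38}) = ∅, so x is NOT a limit point.
  x = 39: open {38, 39, 41} ∋ x has {38, 39, 41} ∩ (A ∖ {39}) = ∅, so x is NOT a limit point.
  x = 40: open {40, 41} ∋ x has {40, 41} ∩ (A ∖ {40}) = ∅, so x is NOT a limit point.
  x = 41: open {41} ∋ x has {41} ∩ (A ∖ {41}) = ∅, so x is NOT a limit point.
Collecting: A' = ∅.


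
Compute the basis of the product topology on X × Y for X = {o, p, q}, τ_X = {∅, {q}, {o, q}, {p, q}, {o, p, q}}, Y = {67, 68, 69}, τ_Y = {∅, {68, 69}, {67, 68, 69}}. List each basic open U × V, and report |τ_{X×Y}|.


Basis B = {∅ × ∅, {q} × {68, 69}, {q} × {67, 68, 69}, {o, q} × {68, 69}, {p, q} × {68, 69}, {o, q} × {67, 68, 69}, {o, p, q} × {68, 69}, {p, q} × {67, 68, 69}, {o, p, q} × {67, 68, 69}}; |τ_{X×Y}| = 14.

Enumerate products U × V with U ∈ τ_X, V ∈ τ_Y (deduplicated):
  ∅ × ∅ = {} (∅)
  {q} × {68, 69} = {(q,68), (q,69)}
  {q} × {67, 68, 69} = {(q,67), (q,68), (q,69)}
  {o, q} × {68, 69} = {(o,68), (o,69), (q,68), (q,69)}
  {p, q} × {68, 69} = {(p,68), (p,69), (q,68), (q,69)}
  {o, q} × {67, 68, 69} = {(o,67), (o,68), (o,69), (q,67), (q,68), (q,69)}
  {o, p, q} × {68, 69} = {(o,68), (o,69), (p,68), (p,69), (q,68), (q,69)}
  {p, q} × {67, 68, 69} = {(p,67), (p,68), (p,69), (q,67), (q,68), (q,69)}
  {o, p, q} × {67, 68, 69} = {(o,67), (o,68), (o,69), (p,67), (p,68), (p,69), (q,67), (q,68), (q,69)}
These 9 distinct sets form the basis B.
Close under arbitrary unions to get τ_{X×Y}; counting gives |τ_{X×Y}| = 14.


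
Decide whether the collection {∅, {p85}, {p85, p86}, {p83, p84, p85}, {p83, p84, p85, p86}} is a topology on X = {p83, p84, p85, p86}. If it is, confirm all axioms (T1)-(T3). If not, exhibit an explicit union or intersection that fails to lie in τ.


τ IS a topology on X.

Axiom (T1): ∅ ∈ τ? Yes; X ∈ τ? Yes.
Axiom (T2/T3): check pairwise unions and intersections of members of τ.
All pairwise intersections and unions checked — each lies in τ. Therefore τ satisfies (T1), (T2), (T3): it IS a topology on X.


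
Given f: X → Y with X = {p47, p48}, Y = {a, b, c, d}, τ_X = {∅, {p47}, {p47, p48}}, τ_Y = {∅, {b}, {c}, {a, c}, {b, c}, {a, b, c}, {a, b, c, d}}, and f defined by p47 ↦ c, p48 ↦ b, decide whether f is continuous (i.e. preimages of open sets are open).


f is NOT continuous.

Compute f^{-1}(U) for each U ∈ τ_Y:
  U = ∅: f^{-1}(U) = ∅ ∈ τ_X ✓.
  U = {b}: f^{-1}(U) = {p48} ∉ τ_X ✗.
  U = {c}: f^{-1}(U) = {p47} ∈ τ_X ✓.
  U = {a, c}: f^{-1}(U) = {p47} ∈ τ_X ✓.
  U = {b, c}: f^{-1}(U) = {p47, p48} ∈ τ_X ✓.
  U = {a, b, c}: f^{-1}(U) = {p47, p48} ∈ τ_X ✓.
  U = {a, b, c, d}: f^{-1}(U) = {p47, p48} ∈ τ_X ✓.
Found U = {b} with f^{-1}(U) = {p48} not in τ_X. Therefore f is NOT continuous.


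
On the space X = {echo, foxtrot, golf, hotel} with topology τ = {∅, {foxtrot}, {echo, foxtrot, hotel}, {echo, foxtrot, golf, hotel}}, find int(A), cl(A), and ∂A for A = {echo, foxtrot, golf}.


int(A) = {foxtrot}, cl(A) = {echo, foxtrot, golf, hotel}, ∂A = {echo, golf, hotel}.

Closed sets in (X, τ) are complements of opens:
  closed(X, τ) = {∅, {golf}, {echo, golf, hotel}, {echo, foxtrot, golf, hotel}}.
int(A) = ⋃ {U ∈ τ : U ⊆ A}. Opens contained in A: ∅, {foxtrot}.
Taking the union of these: int(A) = {foxtrot}.
cl(A) = ⋂ {C closed : A ⊆ C}. Closed sets containing A: {echo, foxtrot, golf, hotel}.
Intersecting these: cl(A) = {echo, foxtrot, golf, hotel}.
∂A = cl(A) ∖ int(A) = {echo, foxtrot, golf, hotel} ∖ {foxtrot} = {echo, golf, hotel}.


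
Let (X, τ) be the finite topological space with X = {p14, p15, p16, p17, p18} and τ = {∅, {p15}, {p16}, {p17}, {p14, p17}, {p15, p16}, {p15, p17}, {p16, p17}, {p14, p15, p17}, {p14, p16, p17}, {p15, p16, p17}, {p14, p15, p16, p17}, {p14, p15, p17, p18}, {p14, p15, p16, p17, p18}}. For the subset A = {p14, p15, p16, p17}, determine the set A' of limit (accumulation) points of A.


A' = {p14, p18}

For each x ∈ X, list the open sets U ∈ τ with x ∈ U, then check whether U ∩ (A ∖ {x}) ≠ ∅ for every such U.
  x = p14: opens ∋ x are {p14, p17}, {p14, p15, p17}, {p14, p16, p17}, {p14, p15, p16, p17}, {p14, p15, p17, p18}, {p14, p15, p16, p17, p18}; each meets A ∖ {p14}, so x IS a limit point.
  x = p15: open {p15} ∋ x has {p15} ∩ (A ∖ {p15}) = ∅, so x is NOT a limit point.
  x = p16: open {p16} ∋ x has {p16} ∩ (A ∖ {p16}) = ∅, so x is NOT a limit point.
  x = p17: open {p17} ∋ x has {p17} ∩ (A ∖ {p17}) = ∅, so x is NOT a limit point.
  x = p18: opens ∋ x are {p14, p15, p17, p18}, {p14, p15, p16, p17, p18}; each meets A ∖ {p18}, so x IS a limit point.
Collecting: A' = {p14, p18}.


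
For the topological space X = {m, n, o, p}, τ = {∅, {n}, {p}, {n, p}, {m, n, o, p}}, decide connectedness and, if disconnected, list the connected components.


(X, τ) is connected.

Find clopen sets (U ∈ τ with X ∖ U ∈ τ):
  U = ∅, X ∖ U = {m, n, o, p} — both open, so U is clopen.
  U = {m, n, o, p}, X ∖ U = ∅ — both open, so U is clopen.
Only trivial clopens (∅ and X) exist, so (X, τ) is connected.
Compute connected components by grouping points that agree on all clopens:
  component: {m, n, o, p}


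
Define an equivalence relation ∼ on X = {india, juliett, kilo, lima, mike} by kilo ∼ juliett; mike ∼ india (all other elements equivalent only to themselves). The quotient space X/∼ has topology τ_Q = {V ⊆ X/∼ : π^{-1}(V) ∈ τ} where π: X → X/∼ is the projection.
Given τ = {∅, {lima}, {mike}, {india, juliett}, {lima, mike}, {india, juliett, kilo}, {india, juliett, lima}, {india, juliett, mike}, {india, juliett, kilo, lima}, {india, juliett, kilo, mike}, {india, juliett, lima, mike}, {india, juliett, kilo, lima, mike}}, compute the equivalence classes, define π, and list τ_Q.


X/∼ = {[india=mike], [juliett=kilo], [lima]}; |τ_Q| = 4.

Equivalence classes: [india=mike], [juliett=kilo], [lima].
Quotient map π: X → X/∼ sends india ↦ [india=mike], juliett ↦ [juliett=kilo], kilo ↦ [juliett=kilo], lima ↦ [lima], mike ↦ [india=mike].
For each subset V ⊆ X/∼, compute π^{-1}(V) ⊆ X and check whether π^{-1}(V) ∈ τ. V is open in τ_Q iff π^{-1}(V) ∈ τ.
  V = {}: π^{-1}(V) = ∅ ∈ τ ✓.
  V = {[india=mike]}: π^{-1}(V) = {india, mike} ∉ τ ✗.
  V = {[juliett=kilo]}: π^{-1}(V) = {juliett, kilo} ∉ τ ✗.
  V = {[india=mike], [juliett=kilo]}: π^{-1}(V) = {india, juliett, kilo, mike} ∈ τ ✓.
  V = {[lima]}: π^{-1}(V) = {lima} ∈ τ ✓.
  V = {[india=mike], [lima]}: π^{-1}(V) = {india, lima, mike} ∉ τ ✗.
  V = {[juliett=kilo], [lima]}: π^{-1}(V) = {juliett, kilo, lima} ∉ τ ✗.
  V = {[india=mike], [juliett=kilo], [lima]}: π^{-1}(V) = {india, juliett, kilo, lima, mike} ∈ τ ✓.
Open sets in the quotient: τ_Q = {{}, {[india=mike], [juliett=kilo]}, {[lima]}, {[india=mike], [juliett=kilo], [lima]}} (4 elements).


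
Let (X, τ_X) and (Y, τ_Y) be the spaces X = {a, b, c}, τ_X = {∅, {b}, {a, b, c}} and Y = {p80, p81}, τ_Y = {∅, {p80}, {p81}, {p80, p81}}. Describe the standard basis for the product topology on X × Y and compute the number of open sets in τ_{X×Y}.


Basis B = {∅ × ∅, {b} × {p80}, {b} × {p81}, {b} × {p80, p81}, {a, b, c} × {p80}, {a, b, c} × {p81}, {a, b, c} × {p80, p81}}; |τ_{X×Y}| = 9.

Enumerate products U × V with U ∈ τ_X, V ∈ τ_Y (deduplicated):
  ∅ × ∅ = {} (∅)
  {b} × {p80} = {(b,p80)}
  {b} × {p81} = {(b,p81)}
  {b} × {p80, p81} = {(b,p80), (b,p81)}
  {a, b, c} × {p80} = {(a,p80), (b,p80), (c,p80)}
  {a, b, c} × {p81} = {(a,p81), (b,p81), (c,p81)}
  {a, b, c} × {p80, p81} = {(a,p80), (a,p81), (b,p80), (b,p81), (c,p80), (c,p81)}
These 7 distinct sets form the basis B.
Close under arbitrary unions to get τ_{X×Y}; counting gives |τ_{X×Y}| = 9.


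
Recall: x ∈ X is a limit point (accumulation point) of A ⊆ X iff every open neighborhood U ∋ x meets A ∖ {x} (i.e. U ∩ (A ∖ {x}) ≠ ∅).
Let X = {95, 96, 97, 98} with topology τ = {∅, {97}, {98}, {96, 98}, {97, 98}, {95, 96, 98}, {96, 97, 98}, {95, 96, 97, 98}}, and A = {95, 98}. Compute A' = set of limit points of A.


A' = {95, 96}

For each x ∈ X, list the open sets U ∈ τ with x ∈ U, then check whether U ∩ (A ∖ {x}) ≠ ∅ for every such U.
  x = 95: opens ∋ x are {95, 96, 98}, {95, 96, 97, 98}; each meets A ∖ {95}, so x IS a limit point.
  x = 96: opens ∋ x are {96, 98}, {95, 96, 98}, {96, 97, 98}, {95, 96, 97, 98}; each meets A ∖ {96}, so x IS a limit point.
  x = 97: open {97} ∋ x has {97} ∩ (A ∖ {97}) = ∅, so x is NOT a limit point.
  x = 98: open {98} ∋ x has {98} ∩ (A ∖ {98}) = ∅, so x is NOT a limit point.
Collecting: A' = {95, 96}.


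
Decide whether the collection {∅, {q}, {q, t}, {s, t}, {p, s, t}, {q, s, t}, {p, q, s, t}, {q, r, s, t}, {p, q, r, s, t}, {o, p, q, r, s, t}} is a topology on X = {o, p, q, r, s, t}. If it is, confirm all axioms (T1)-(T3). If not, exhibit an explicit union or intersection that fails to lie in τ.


τ is NOT a topology on X.

Axiom (T1): ∅ ∈ τ? Yes; X ∈ τ? Yes.
Axiom (T2/T3): check pairwise unions and intersections of members of τ.
Counterexample for (T3): {q, t} ∩ {s, t} = {t} ∉ τ. Therefore τ is NOT a topology.


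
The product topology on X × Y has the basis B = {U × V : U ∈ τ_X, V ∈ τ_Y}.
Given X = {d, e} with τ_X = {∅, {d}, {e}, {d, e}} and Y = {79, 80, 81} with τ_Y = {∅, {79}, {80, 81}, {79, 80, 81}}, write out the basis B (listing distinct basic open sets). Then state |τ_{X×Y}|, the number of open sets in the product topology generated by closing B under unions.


Basis B = {∅ × ∅, {d} × {79}, {e} × {79}, {d, e} × {79}, {d} × {80, 81}, {e} × {80, 81}, {d} × {79, 80, 81}, {e} × {79, 80, 81}, {d, e} × {80, 81}, {d, e} × {79, 80, 81}}; |τ_{X×Y}| = 16.

Enumerate products U × V with U ∈ τ_X, V ∈ τ_Y (deduplicated):
  ∅ × ∅ = {} (∅)
  {d} × {79} = {(d,79)}
  {e} × {79} = {(e,79)}
  {d, e} × {79} = {(d,79), (e,79)}
  {d} × {80, 81} = {(d,80), (d,81)}
  {e} × {80, 81} = {(e,80), (e,81)}
  {d} × {79, 80, 81} = {(d,79), (d,80), (d,81)}
  {e} × {79, 80, 81} = {(e,79), (e,80), (e,81)}
  {d, e} × {80, 81} = {(d,80), (d,81), (e,80), (e,81)}
  {d, e} × {79, 80, 81} = {(d,79), (d,80), (d,81), (e,79), (e,80), (e,81)}
These 10 distinct sets form the basis B.
Close under arbitrary unions to get τ_{X×Y}; counting gives |τ_{X×Y}| = 16.


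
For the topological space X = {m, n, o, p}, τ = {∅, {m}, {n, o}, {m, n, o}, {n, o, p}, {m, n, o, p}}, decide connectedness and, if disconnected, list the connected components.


(X, τ) is disconnected; components = [{m}, {n, o, p}].

Find clopen sets (U ∈ τ with X ∖ U ∈ τ):
  U = ∅, X ∖ U = {m, n, o, p} — both open, so U is clopen.
  U = {m}, X ∖ U = {n, o, p} — both open, so U is clopen.
  U = {n, o, p}, X ∖ U = {m} — both open, so U is clopen.
  U = {m, n, o, p}, X ∖ U = ∅ — both open, so U is clopen.
Nontrivial clopen(s) exist: e.g. {n, o, p}. So (X, τ) is disconnected.
Compute connected components by grouping points that agree on all clopens:
  component: {m}
  component: {n, o, p}


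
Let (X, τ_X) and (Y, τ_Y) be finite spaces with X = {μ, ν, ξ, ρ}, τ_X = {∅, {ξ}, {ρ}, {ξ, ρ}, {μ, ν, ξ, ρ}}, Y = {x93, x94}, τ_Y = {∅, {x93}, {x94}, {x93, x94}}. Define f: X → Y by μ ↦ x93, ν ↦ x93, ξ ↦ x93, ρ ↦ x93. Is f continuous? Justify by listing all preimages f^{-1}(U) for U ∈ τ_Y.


f IS continuous.

Compute f^{-1}(U) for each U ∈ τ_Y:
  U = ∅: f^{-1}(U) = ∅ ∈ τ_X ✓.
  U = {x93}: f^{-1}(U) = {μ, ν, ξ, ρ} ∈ τ_X ✓.
  U = {x94}: f^{-1}(U) = ∅ ∈ τ_X ✓.
  U = {x93, x94}: f^{-1}(U) = {μ, ν, ξ, ρ} ∈ τ_X ✓.
Every preimage lies in τ_X, so f IS continuous.


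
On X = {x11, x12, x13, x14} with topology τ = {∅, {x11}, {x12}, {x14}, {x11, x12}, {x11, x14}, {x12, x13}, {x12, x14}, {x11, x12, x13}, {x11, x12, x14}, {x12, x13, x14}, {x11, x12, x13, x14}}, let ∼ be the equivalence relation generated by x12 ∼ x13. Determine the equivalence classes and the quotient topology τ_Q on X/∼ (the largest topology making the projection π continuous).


X/∼ = {[x11], [x12=x13], [x14]}; |τ_Q| = 8.

Equivalence classes: [x11], [x12=x13], [x14].
Quotient map π: X → X/∼ sends x11 ↦ [x11], x12 ↦ [x12=x13], x13 ↦ [x12=x13], x14 ↦ [x14].
For each subset V ⊆ X/∼, compute π^{-1}(V) ⊆ X and check whether π^{-1}(V) ∈ τ. V is open in τ_Q iff π^{-1}(V) ∈ τ.
  V = {}: π^{-1}(V) = ∅ ∈ τ ✓.
  V = {[x11]}: π^{-1}(V) = {x11} ∈ τ ✓.
  V = {[x12=x13]}: π^{-1}(V) = {x12, x13} ∈ τ ✓.
  V = {[x11], [x12=x13]}: π^{-1}(V) = {x11, x12, x13} ∈ τ ✓.
  V = {[x14]}: π^{-1}(V) = {x14} ∈ τ ✓.
  V = {[x11], [x14]}: π^{-1}(V) = {x11, x14} ∈ τ ✓.
  V = {[x12=x13], [x14]}: π^{-1}(V) = {x12, x13, x14} ∈ τ ✓.
  V = {[x11], [x12=x13], [x14]}: π^{-1}(V) = {x11, x12, x13, x14} ∈ τ ✓.
Open sets in the quotient: τ_Q = {{}, {[x11]}, {[x12=x13]}, {[x11], [x12=x13]}, {[x14]}, {[x11], [x14]}, {[x12=x13], [x14]}, {[x11], [x12=x13], [x14]}} (8 elements).


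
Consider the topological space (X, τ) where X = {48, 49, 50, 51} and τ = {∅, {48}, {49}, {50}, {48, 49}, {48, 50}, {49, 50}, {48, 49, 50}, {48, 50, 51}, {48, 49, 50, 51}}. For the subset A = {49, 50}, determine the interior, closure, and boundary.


int(A) = {49, 50}, cl(A) = {49, 50, 51}, ∂A = {51}.

Closed sets in (X, τ) are complements of opens:
  closed(X, τ) = {∅, {49}, {51}, {48, 51}, {49, 51}, {50, 51}, {48, 49, 51}, {48, 50, 51}, {49, 50, 51}, {48, 49, 50, 51}}.
int(A) = ⋃ {U ∈ τ : U ⊆ A}. Opens contained in A: ∅, {49}, {50}, {49, 50}.
Taking the union of these: int(A) = {49, 50}.
cl(A) = ⋂ {C closed : A ⊆ C}. Closed sets containing A: {49, 50, 51}, {48, 49, 50, 51}.
Intersecting these: cl(A) = {49, 50, 51}.
∂A = cl(A) ∖ int(A) = {49, 50, 51} ∖ {49, 50} = {51}.


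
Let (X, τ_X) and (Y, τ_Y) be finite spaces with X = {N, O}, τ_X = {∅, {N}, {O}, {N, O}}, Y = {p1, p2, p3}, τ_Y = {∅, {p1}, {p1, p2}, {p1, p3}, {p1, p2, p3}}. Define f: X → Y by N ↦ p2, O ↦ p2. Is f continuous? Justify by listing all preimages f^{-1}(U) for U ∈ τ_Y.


f IS continuous.

Compute f^{-1}(U) for each U ∈ τ_Y:
  U = ∅: f^{-1}(U) = ∅ ∈ τ_X ✓.
  U = {p1}: f^{-1}(U) = ∅ ∈ τ_X ✓.
  U = {p1, p2}: f^{-1}(U) = {N, O} ∈ τ_X ✓.
  U = {p1, p3}: f^{-1}(U) = ∅ ∈ τ_X ✓.
  U = {p1, p2, p3}: f^{-1}(U) = {N, O} ∈ τ_X ✓.
Every preimage lies in τ_X, so f IS continuous.


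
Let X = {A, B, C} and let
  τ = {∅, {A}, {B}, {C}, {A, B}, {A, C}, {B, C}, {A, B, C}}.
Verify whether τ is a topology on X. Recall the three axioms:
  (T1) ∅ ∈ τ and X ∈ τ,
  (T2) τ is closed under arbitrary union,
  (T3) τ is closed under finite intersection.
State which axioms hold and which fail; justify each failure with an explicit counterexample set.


τ IS a topology on X.

Axiom (T1): ∅ ∈ τ? Yes; X ∈ τ? Yes.
Axiom (T2/T3): check pairwise unions and intersections of members of τ.
All pairwise intersections and unions checked — each lies in τ. Therefore τ satisfies (T1), (T2), (T3): it IS a topology on X.
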